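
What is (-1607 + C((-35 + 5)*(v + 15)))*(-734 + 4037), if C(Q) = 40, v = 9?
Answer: -5175801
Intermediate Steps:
(-1607 + C((-35 + 5)*(v + 15)))*(-734 + 4037) = (-1607 + 40)*(-734 + 4037) = -1567*3303 = -5175801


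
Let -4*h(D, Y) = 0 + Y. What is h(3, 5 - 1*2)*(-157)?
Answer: 471/4 ≈ 117.75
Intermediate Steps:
h(D, Y) = -Y/4 (h(D, Y) = -(0 + Y)/4 = -Y/4)
h(3, 5 - 1*2)*(-157) = -(5 - 1*2)/4*(-157) = -(5 - 2)/4*(-157) = -1/4*3*(-157) = -3/4*(-157) = 471/4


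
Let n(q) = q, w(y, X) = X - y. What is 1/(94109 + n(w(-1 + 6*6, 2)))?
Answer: 1/94076 ≈ 1.0630e-5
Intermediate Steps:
1/(94109 + n(w(-1 + 6*6, 2))) = 1/(94109 + (2 - (-1 + 6*6))) = 1/(94109 + (2 - (-1 + 36))) = 1/(94109 + (2 - 1*35)) = 1/(94109 + (2 - 35)) = 1/(94109 - 33) = 1/94076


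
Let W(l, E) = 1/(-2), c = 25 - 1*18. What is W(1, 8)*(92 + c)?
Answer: -99/2 ≈ -49.500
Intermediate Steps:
c = 7 (c = 25 - 18 = 7)
W(l, E) = -½
W(1, 8)*(92 + c) = -(92 + 7)/2 = -½*99 = -99/2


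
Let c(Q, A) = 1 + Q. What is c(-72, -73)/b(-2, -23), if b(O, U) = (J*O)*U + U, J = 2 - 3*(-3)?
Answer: -71/483 ≈ -0.14700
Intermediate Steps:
J = 11 (J = 2 + 9 = 11)
b(O, U) = U + 11*O*U (b(O, U) = (11*O)*U + U = 11*O*U + U = U + 11*O*U)
c(-72, -73)/b(-2, -23) = (1 - 72)/((-23*(1 + 11*(-2)))) = -71*(-1/(23*(1 - 22))) = -71/((-23*(-21))) = -71/483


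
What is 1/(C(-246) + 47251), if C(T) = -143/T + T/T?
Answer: 246/11624135 ≈ 2.1163e-5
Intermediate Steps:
C(T) = 1 - 143/T (C(T) = -143/T + 1 = 1 - 143/T)
1/(C(-246) + 47251) = 1/((-143 - 246)/(-246) + 47251) = 1/(-1/246*(-389) + 47251) = 1/(389/246 + 47251) = 1/(11624135/246) = 246/11624135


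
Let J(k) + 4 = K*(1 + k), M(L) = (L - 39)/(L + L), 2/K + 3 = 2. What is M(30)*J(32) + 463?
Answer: 947/2 ≈ 473.50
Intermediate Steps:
K = -2 (K = 2/(-3 + 2) = 2/(-1) = 2*(-1) = -2)
M(L) = (-39 + L)/(2*L) (M(L) = (-39 + L)/((2*L)) = (-39 + L)*(1/(2*L)) = (-39 + L)/(2*L))
J(k) = -6 - 2*k (J(k) = -4 - 2*(1 + k) = -4 + (-2 - 2*k) = -6 - 2*k)
M(30)*J(32) + 463 = ((1/2)*(-39 + 30)/30)*(-6 - 2*32) + 463 = ((1/2)*(1/30)*(-9))*(-6 - 64) + 463 = -3/20*(-70) + 463 = 21/2 + 463 = 947/2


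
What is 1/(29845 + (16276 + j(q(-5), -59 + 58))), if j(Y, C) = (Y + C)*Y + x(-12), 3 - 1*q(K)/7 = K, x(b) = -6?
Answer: 1/49195 ≈ 2.0327e-5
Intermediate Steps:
q(K) = 21 - 7*K
j(Y, C) = -6 + Y*(C + Y) (j(Y, C) = (Y + C)*Y - 6 = (C + Y)*Y - 6 = Y*(C + Y) - 6 = -6 + Y*(C + Y))
1/(29845 + (16276 + j(q(-5), -59 + 58))) = 1/(29845 + (16276 + (-6 + (21 - 7*(-5))² + (-59 + 58)*(21 - 7*(-5))))) = 1/(29845 + (16276 + (-6 + (21 + 35)² - (21 + 35)))) = 1/(29845 + (16276 + (-6 + 56² - 1*56))) = 1/(29845 + (16276 + (-6 + 3136 - 56))) = 1/(29845 + (16276 + 3074)) = 1/(29845 + 19350) = 1/49195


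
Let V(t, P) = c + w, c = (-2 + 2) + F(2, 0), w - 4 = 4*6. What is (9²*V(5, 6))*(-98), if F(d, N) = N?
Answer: -222264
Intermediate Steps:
w = 28 (w = 4 + 4*6 = 4 + 24 = 28)
c = 0 (c = (-2 + 2) + 0 = 0 + 0 = 0)
V(t, P) = 28 (V(t, P) = 0 + 28 = 28)
(9²*V(5, 6))*(-98) = (9²*28)*(-98) = (81*28)*(-98) = 2268*(-98) = -222264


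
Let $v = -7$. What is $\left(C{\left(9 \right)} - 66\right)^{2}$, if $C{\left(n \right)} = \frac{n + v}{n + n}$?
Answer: $\frac{351649}{81} \approx 4341.3$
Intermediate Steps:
$C{\left(n \right)} = \frac{-7 + n}{2 n}$ ($C{\left(n \right)} = \frac{n - 7}{n + n} = \frac{-7 + n}{2 n}$)
$\left(C{\left(9 \right)} - 66\right)^{2} = \left(\frac{-7 + 9}{2 \cdot 9} - 66\right)^{2} = \left(\frac{1}{2} \cdot \frac{1}{9} \cdot 2 - 66\right)^{2} = \left(\frac{1}{9} - 66\right)^{2} = \left(- \frac{593}{9}\right)^{2} = \frac{351649}{81}$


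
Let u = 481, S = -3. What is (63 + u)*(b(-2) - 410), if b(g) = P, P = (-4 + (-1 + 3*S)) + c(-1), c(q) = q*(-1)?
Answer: -230112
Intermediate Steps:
c(q) = -q
P = -13 (P = (-4 + (-1 + 3*(-3))) - 1*(-1) = (-4 + (-1 - 9)) + 1 = (-4 - 10) + 1 = -14 + 1 = -13)
b(g) = -13
(63 + u)*(b(-2) - 410) = (63 + 481)*(-13 - 410) = 544*(-423) = -230112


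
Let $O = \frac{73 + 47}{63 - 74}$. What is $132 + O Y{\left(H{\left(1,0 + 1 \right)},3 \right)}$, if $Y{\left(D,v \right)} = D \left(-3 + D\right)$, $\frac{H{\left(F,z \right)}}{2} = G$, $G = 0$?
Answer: $132$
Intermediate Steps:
$H{\left(F,z \right)} = 0$ ($H{\left(F,z \right)} = 2 \cdot 0 = 0$)
$O = - \frac{120}{11}$ ($O = \frac{120}{-11} = 120 \left(- \frac{1}{11}\right) = - \frac{120}{11} \approx -10.909$)
$132 + O Y{\left(H{\left(1,0 + 1 \right)},3 \right)} = 132 - \frac{120 \cdot 0 \left(-3 + 0\right)}{11} = 132 - \frac{120 \cdot 0 \left(-3\right)}{11} = 132 - 0 = 132 + 0 = 132$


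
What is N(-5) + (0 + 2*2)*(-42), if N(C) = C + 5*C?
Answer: -198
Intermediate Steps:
N(C) = 6*C
N(-5) + (0 + 2*2)*(-42) = 6*(-5) + (0 + 2*2)*(-42) = -30 + (0 + 4)*(-42) = -30 + 4*(-42) = -30 - 168 = -198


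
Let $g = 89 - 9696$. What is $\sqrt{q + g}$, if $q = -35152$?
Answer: $i \sqrt{44759} \approx 211.56 i$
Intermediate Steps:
$g = -9607$ ($g = 89 - 9696 = -9607$)
$\sqrt{q + g} = \sqrt{-35152 - 9607} = \sqrt{-44759} = i \sqrt{44759}$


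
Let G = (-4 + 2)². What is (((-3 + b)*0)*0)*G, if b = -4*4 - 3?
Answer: 0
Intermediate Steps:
b = -19 (b = -16 - 3 = -19)
G = 4 (G = (-2)² = 4)
(((-3 + b)*0)*0)*G = (((-3 - 19)*0)*0)*4 = (-22*0*0)*4 = (0*0)*4 = 0*4 = 0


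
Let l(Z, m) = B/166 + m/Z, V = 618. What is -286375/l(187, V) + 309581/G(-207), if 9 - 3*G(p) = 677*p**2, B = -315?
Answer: -9551032564332647/46932956956 ≈ -2.0350e+5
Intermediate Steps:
G(p) = 3 - 677*p**2/3
l(Z, m) = -315/166 + m/Z
-286375/l(187, V) + 309581/G(-207) = -286375/(-315/166 + 618/187) + 309581/(3 - 677/3*(-207)**2) = -286375/(-315/166 + 618*(1/187)) + 309581/(3 - 677/3*42849) = -286375/(-315/166 + 618/187) + 309581/(3 - 9669591) = -286375/43683/31042 + 309581/(-9669588) = -286375*31042/43683 + 309581*(-1/9669588) = -8889652750/43683 - 309581/9669588 = -9551032564332647/46932956956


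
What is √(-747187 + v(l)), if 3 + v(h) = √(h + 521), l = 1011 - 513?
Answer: √(-747190 + √1019) ≈ 864.38*I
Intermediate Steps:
l = 498
v(h) = -3 + √(521 + h) (v(h) = -3 + √(h + 521) = -3 + √(521 + h))
√(-747187 + v(l)) = √(-747187 + (-3 + √(521 + 498))) = √(-747187 + (-3 + √1019)) = √(-747190 + √1019)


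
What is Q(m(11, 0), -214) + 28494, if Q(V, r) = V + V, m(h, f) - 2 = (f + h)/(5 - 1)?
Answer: 57007/2 ≈ 28504.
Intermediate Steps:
m(h, f) = 2 + f/4 + h/4 (m(h, f) = 2 + (f + h)/(5 - 1) = 2 + (f + h)/4 = 2 + (f + h)*(¼) = 2 + (f/4 + h/4) = 2 + f/4 + h/4)
Q(V, r) = 2*V
Q(m(11, 0), -214) + 28494 = 2*(2 + (¼)*0 + (¼)*11) + 28494 = 2*(2 + 0 + 11/4) + 28494 = 2*(19/4) + 28494 = 19/2 + 28494 = 57007/2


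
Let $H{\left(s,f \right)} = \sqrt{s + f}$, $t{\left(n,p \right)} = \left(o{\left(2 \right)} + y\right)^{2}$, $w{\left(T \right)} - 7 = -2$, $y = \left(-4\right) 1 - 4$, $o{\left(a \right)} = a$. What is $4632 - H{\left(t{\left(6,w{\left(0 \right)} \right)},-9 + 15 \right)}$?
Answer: $4632 - \sqrt{42} \approx 4625.5$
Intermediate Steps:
$y = -8$ ($y = -4 - 4 = -8$)
$w{\left(T \right)} = 5$ ($w{\left(T \right)} = 7 - 2 = 5$)
$t{\left(n,p \right)} = 36$ ($t{\left(n,p \right)} = \left(2 - 8\right)^{2} = \left(-6\right)^{2} = 36$)
$H{\left(s,f \right)} = \sqrt{f + s}$
$4632 - H{\left(t{\left(6,w{\left(0 \right)} \right)},-9 + 15 \right)} = 4632 - \sqrt{\left(-9 + 15\right) + 36} = 4632 - \sqrt{6 + 36} = 4632 - \sqrt{42}$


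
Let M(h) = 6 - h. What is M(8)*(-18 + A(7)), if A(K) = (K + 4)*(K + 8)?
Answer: -294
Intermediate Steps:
A(K) = (4 + K)*(8 + K)
M(8)*(-18 + A(7)) = (6 - 1*8)*(-18 + (32 + 7² + 12*7)) = (6 - 8)*(-18 + (32 + 49 + 84)) = -2*(-18 + 165) = -2*147 = -294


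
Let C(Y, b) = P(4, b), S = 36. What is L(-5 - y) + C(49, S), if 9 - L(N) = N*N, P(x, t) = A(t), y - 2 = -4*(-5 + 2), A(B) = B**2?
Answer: 944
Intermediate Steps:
y = 14 (y = 2 - 4*(-5 + 2) = 2 - 4*(-3) = 2 + 12 = 14)
P(x, t) = t**2
C(Y, b) = b**2
L(N) = 9 - N**2 (L(N) = 9 - N*N = 9 - N**2)
L(-5 - y) + C(49, S) = (9 - (-5 - 1*14)**2) + 36**2 = (9 - (-5 - 14)**2) + 1296 = (9 - 1*(-19)**2) + 1296 = (9 - 1*361) + 1296 = (9 - 361) + 1296 = -352 + 1296 = 944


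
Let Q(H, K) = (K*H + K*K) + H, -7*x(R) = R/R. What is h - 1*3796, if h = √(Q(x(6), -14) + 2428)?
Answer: -3796 + √128667/7 ≈ -3744.8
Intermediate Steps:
x(R) = -⅐ (x(R) = -R/(7*R) = -⅐*1 = -⅐)
Q(H, K) = H + K² + H*K (Q(H, K) = (H*K + K²) + H = (K² + H*K) + H = H + K² + H*K)
h = √128667/7 (h = √((-⅐ + (-14)² - ⅐*(-14)) + 2428) = √((-⅐ + 196 + 2) + 2428) = √(1385/7 + 2428) = √(18381/7) = √128667/7 ≈ 51.243)
h - 1*3796 = √128667/7 - 1*3796 = √128667/7 - 3796 = -3796 + √128667/7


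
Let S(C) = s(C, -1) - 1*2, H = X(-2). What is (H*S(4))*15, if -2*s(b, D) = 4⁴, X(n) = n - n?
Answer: 0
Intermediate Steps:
X(n) = 0
s(b, D) = -128 (s(b, D) = -½*4⁴ = -½*256 = -128)
H = 0
S(C) = -130 (S(C) = -128 - 1*2 = -128 - 2 = -130)
(H*S(4))*15 = (0*(-130))*15 = 0*15 = 0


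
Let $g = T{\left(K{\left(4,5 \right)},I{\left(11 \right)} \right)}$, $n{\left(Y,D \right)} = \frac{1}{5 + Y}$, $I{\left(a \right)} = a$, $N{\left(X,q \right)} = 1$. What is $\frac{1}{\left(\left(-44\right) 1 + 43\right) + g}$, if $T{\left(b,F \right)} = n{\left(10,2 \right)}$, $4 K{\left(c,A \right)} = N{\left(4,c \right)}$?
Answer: $- \frac{15}{14} \approx -1.0714$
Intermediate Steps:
$K{\left(c,A \right)} = \frac{1}{4}$ ($K{\left(c,A \right)} = \frac{1}{4} \cdot 1 = \frac{1}{4}$)
$T{\left(b,F \right)} = \frac{1}{15}$ ($T{\left(b,F \right)} = \frac{1}{5 + 10} = \frac{1}{15}$)
$g = \frac{1}{15} \approx 0.066667$
$\frac{1}{\left(\left(-44\right) 1 + 43\right) + g} = \frac{1}{\left(\left(-44\right) 1 + 43\right) + \frac{1}{15}} = \frac{1}{\left(-44 + 43\right) + \frac{1}{15}} = \frac{1}{-1 + \frac{1}{15}} = \frac{1}{- \frac{14}{15}} = - \frac{15}{14}$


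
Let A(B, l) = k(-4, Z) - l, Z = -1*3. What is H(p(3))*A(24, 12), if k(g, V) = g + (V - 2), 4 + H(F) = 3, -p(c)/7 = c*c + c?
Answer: 21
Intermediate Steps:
Z = -3
p(c) = -7*c - 7*c**2 (p(c) = -7*(c*c + c) = -7*(c**2 + c) = -7*(c + c**2) = -7*c - 7*c**2)
H(F) = -1 (H(F) = -4 + 3 = -1)
k(g, V) = -2 + V + g (k(g, V) = g + (-2 + V) = -2 + V + g)
A(B, l) = -9 - l (A(B, l) = (-2 - 3 - 4) - l = -9 - l)
H(p(3))*A(24, 12) = -(-9 - 1*12) = -(-9 - 12) = -1*(-21) = 21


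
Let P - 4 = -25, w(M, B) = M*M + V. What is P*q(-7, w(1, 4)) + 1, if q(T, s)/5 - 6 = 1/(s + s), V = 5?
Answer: -2551/4 ≈ -637.75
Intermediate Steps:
w(M, B) = 5 + M² (w(M, B) = M*M + 5 = M² + 5 = 5 + M²)
q(T, s) = 30 + 5/(2*s) (q(T, s) = 30 + 5/(s + s) = 30 + 5/((2*s)) = 30 + 5*(1/(2*s)) = 30 + 5/(2*s))
P = -21 (P = 4 - 25 = -21)
P*q(-7, w(1, 4)) + 1 = -21*(30 + 5/(2*(5 + 1²))) + 1 = -21*(30 + 5/(2*(5 + 1))) + 1 = -21*(30 + (5/2)/6) + 1 = -21*(30 + (5/2)*(⅙)) + 1 = -21*(30 + 5/12) + 1 = -21*365/12 + 1 = -2555/4 + 1 = -2551/4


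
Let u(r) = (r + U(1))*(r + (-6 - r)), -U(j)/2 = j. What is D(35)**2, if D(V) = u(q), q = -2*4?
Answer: 3600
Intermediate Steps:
U(j) = -2*j
q = -8
u(r) = 12 - 6*r (u(r) = (r - 2*1)*(r + (-6 - r)) = (r - 2)*(-6) = (-2 + r)*(-6) = 12 - 6*r)
D(V) = 60 (D(V) = 12 - 6*(-8) = 12 + 48 = 60)
D(35)**2 = 60**2 = 3600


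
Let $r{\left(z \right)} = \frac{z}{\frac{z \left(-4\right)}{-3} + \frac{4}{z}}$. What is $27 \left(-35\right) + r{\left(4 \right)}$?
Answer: $- \frac{17943}{19} \approx -944.37$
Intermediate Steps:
$r{\left(z \right)} = \frac{z}{\frac{4}{z} + \frac{4 z}{3}}$ ($r{\left(z \right)} = \frac{z}{- 4 z \left(- \frac{1}{3}\right) + \frac{4}{z}} = \frac{z}{\frac{4 z}{3} + \frac{4}{z}} = \frac{z}{\frac{4}{z} + \frac{4 z}{3}}$)
$27 \left(-35\right) + r{\left(4 \right)} = 27 \left(-35\right) + \frac{3 \cdot 4^{2}}{4 \left(3 + 4^{2}\right)} = -945 + \frac{3}{4} \cdot 16 \frac{1}{3 + 16} = -945 + \frac{3}{4} \cdot 16 \cdot \frac{1}{19} = -945 + \frac{12}{19} = - \frac{17943}{19}$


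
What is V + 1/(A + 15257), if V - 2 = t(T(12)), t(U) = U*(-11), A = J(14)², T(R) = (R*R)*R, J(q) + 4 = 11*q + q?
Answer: -801159917/42153 ≈ -19006.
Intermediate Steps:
J(q) = -4 + 12*q (J(q) = -4 + (11*q + q) = -4 + 12*q)
T(R) = R³ (T(R) = R²*R = R³)
A = 26896 (A = (-4 + 12*14)² = (-4 + 168)² = 164² = 26896)
t(U) = -11*U
V = -19006 (V = 2 - 11*12³ = 2 - 11*1728 = 2 - 19008 = -19006)
V + 1/(A + 15257) = -19006 + 1/(26896 + 15257) = -19006 + 1/42153 = -801159917/42153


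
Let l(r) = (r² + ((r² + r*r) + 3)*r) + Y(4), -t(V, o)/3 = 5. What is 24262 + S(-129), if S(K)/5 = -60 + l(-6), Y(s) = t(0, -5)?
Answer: 21817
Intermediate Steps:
t(V, o) = -15 (t(V, o) = -3*5 = -15)
Y(s) = -15
l(r) = -15 + r² + r*(3 + 2*r²) (l(r) = (r² + ((r² + r*r) + 3)*r) - 15 = (r² + ((r² + r²) + 3)*r) - 15 = (r² + (2*r² + 3)*r) - 15 = (r² + (3 + 2*r²)*r) - 15 = (r² + r*(3 + 2*r²)) - 15 = -15 + r² + r*(3 + 2*r²))
S(K) = -2445 (S(K) = 5*(-60 + (-15 + (-6)² + 2*(-6)³ + 3*(-6))) = 5*(-60 + (-15 + 36 + 2*(-216) - 18)) = 5*(-60 + (-15 + 36 - 432 - 18)) = 5*(-60 - 429) = 5*(-489) = -2445)
24262 + S(-129) = 24262 - 2445 = 21817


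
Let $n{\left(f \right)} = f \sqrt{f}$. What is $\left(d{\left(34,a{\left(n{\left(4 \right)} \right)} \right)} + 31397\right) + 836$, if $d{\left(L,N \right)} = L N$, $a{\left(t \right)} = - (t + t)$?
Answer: $31689$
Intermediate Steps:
$n{\left(f \right)} = f^{\frac{3}{2}}$
$a{\left(t \right)} = - 2 t$
$\left(d{\left(34,a{\left(n{\left(4 \right)} \right)} \right)} + 31397\right) + 836 = \left(34 \left(- 2 \cdot 4^{\frac{3}{2}}\right) + 31397\right) + 836 = \left(34 \left(\left(-2\right) 8\right) + 31397\right) + 836 = \left(34 \left(-16\right) + 31397\right) + 836 = \left(-544 + 31397\right) + 836 = 30853 + 836 = 31689$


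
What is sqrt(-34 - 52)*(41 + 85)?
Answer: 126*I*sqrt(86) ≈ 1168.5*I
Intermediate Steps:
sqrt(-34 - 52)*(41 + 85) = sqrt(-86)*126 = (I*sqrt(86))*126 = 126*I*sqrt(86)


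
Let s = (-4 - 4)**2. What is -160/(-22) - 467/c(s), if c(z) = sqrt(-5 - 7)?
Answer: 80/11 + 467*I*sqrt(3)/6 ≈ 7.2727 + 134.81*I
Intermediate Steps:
s = 64 (s = (-8)**2 = 64)
c(z) = 2*I*sqrt(3) (c(z) = sqrt(-12) = 2*I*sqrt(3))
-160/(-22) - 467/c(s) = -160/(-22) - 467*(-I*sqrt(3)/6) = -160*(-1/22) - (-467)*I*sqrt(3)/6 = 80/11 + 467*I*sqrt(3)/6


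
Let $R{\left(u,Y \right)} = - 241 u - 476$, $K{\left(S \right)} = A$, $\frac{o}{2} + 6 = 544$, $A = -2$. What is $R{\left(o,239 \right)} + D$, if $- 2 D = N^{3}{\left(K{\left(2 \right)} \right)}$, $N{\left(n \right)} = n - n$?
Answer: $-259792$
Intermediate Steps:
$o = 1076$ ($o = -12 + 2 \cdot 544 = -12 + 1088 = 1076$)
$K{\left(S \right)} = -2$
$N{\left(n \right)} = 0$
$R{\left(u,Y \right)} = -476 - 241 u$
$D = 0$ ($D = - \frac{0^{3}}{2} = \left(- \frac{1}{2}\right) 0 = 0$)
$R{\left(o,239 \right)} + D = \left(-476 - 259316\right) + 0 = -259792 + 0 = -259792$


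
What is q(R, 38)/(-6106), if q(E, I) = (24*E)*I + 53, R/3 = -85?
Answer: 232507/6106 ≈ 38.078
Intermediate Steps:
R = -255 (R = 3*(-85) = -255)
q(E, I) = 53 + 24*E*I (q(E, I) = 24*E*I + 53 = 53 + 24*E*I)
q(R, 38)/(-6106) = (53 + 24*(-255)*38)/(-6106) = (53 - 232560)*(-1/6106) = -232507*(-1/6106) = 232507/6106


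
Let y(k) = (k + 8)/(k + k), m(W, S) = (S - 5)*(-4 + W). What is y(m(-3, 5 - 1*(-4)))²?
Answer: 25/196 ≈ 0.12755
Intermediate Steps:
m(W, S) = (-5 + S)*(-4 + W)
y(k) = (8 + k)/(2*k) (y(k) = (8 + k)/((2*k)) = (8 + k)*(1/(2*k)) = (8 + k)/(2*k))
y(m(-3, 5 - 1*(-4)))² = ((8 + (20 - 5*(-3) - 4*(5 - 1*(-4)) + (5 - 1*(-4))*(-3)))/(2*(20 - 5*(-3) - 4*(5 - 1*(-4)) + (5 - 1*(-4))*(-3))))² = ((8 + (20 + 15 - 4*(5 + 4) + (5 + 4)*(-3)))/(2*(20 + 15 - 4*(5 + 4) + (5 + 4)*(-3))))² = ((8 + (20 + 15 - 4*9 + 9*(-3)))/(2*(20 + 15 - 4*9 + 9*(-3))))² = ((8 + (20 + 15 - 36 - 27))/(2*(20 + 15 - 36 - 27)))² = ((½)*(8 - 28)/(-28))² = ((½)*(-1/28)*(-20))² = (5/14)² = 25/196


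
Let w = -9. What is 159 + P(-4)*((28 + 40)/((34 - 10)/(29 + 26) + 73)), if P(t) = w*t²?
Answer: 103641/4039 ≈ 25.660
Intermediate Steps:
P(t) = -9*t²
159 + P(-4)*((28 + 40)/((34 - 10)/(29 + 26) + 73)) = 159 + (-9*(-4)²)*((28 + 40)/((34 - 10)/(29 + 26) + 73)) = 159 + (-9*16)*(68/(24/55 + 73)) = 159 - 9792/(24*(1/55) + 73) = 159 - 9792/(24/55 + 73) = 159 - 9792/4039/55 = 159 - 9792*55/4039 = 159 - 144*3740/4039 = 159 - 538560/4039 = 103641/4039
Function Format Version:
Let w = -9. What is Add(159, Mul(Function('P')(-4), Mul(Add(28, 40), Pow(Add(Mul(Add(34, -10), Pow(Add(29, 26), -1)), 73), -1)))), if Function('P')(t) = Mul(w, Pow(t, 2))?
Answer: Rational(103641, 4039) ≈ 25.660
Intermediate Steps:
Function('P')(t) = Mul(-9, Pow(t, 2))
Add(159, Mul(Function('P')(-4), Mul(Add(28, 40), Pow(Add(Mul(Add(34, -10), Pow(Add(29, 26), -1)), 73), -1)))) = Add(159, Mul(Mul(-9, Pow(-4, 2)), Mul(Add(28, 40), Pow(Add(Mul(Add(34, -10), Pow(Add(29, 26), -1)), 73), -1)))) = Add(159, Mul(Mul(-9, 16), Mul(68, Pow(Add(Mul(24, Pow(55, -1)), 73), -1)))) = Add(159, Mul(-144, Mul(68, Pow(Add(Mul(24, Rational(1, 55)), 73), -1)))) = Add(159, Mul(-144, Mul(68, Pow(Add(Rational(24, 55), 73), -1)))) = Add(159, Mul(-144, Mul(68, Pow(Rational(4039, 55), -1)))) = Add(159, Mul(-144, Mul(68, Rational(55, 4039)))) = Add(159, Mul(-144, Rational(3740, 4039))) = Add(159, Rational(-538560, 4039)) = Rational(103641, 4039)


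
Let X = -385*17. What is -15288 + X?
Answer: -21833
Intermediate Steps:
X = -6545
-15288 + X = -15288 - 6545 = -21833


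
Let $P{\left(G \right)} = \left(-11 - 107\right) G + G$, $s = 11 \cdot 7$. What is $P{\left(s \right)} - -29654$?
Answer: $20645$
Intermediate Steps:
$s = 77$
$P{\left(G \right)} = - 117 G$ ($P{\left(G \right)} = - 118 G + G = - 117 G$)
$P{\left(s \right)} - -29654 = \left(-117\right) 77 - -29654 = -9009 + 29654 = 20645$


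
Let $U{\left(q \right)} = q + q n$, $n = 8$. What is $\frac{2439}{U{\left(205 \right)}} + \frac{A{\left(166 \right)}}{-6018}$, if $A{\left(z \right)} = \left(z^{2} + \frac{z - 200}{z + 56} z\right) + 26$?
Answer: $- \frac{223011221}{68469795} \approx -3.2571$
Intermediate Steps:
$A{\left(z \right)} = 26 + z^{2} + \frac{z \left(-200 + z\right)}{56 + z}$ ($A{\left(z \right)} = \left(z^{2} + \frac{-200 + z}{56 + z} z\right) + 26 = \left(z^{2} + \frac{z \left(-200 + z\right)}{56 + z}\right) + 26 = 26 + z^{2} + \frac{z \left(-200 + z\right)}{56 + z}$)
$U{\left(q \right)} = 9 q$ ($U{\left(q \right)} = q + q 8 = q + 8 q = 9 q$)
$\frac{2439}{U{\left(205 \right)}} + \frac{A{\left(166 \right)}}{-6018} = \frac{2439}{9 \cdot 205} + \frac{\frac{1}{56 + 166} \left(1456 + 166^{3} - 28884 + 57 \cdot 166^{2}\right)}{-6018} = \frac{2439}{1845} + \frac{1456 + 4574296 - 28884 + 57 \cdot 27556}{222} \left(- \frac{1}{6018}\right) = 2439 \cdot \frac{1}{1845} + \frac{1456 + 4574296 - 28884 + 1570692}{222} \left(- \frac{1}{6018}\right) = \frac{271}{205} + \frac{1}{222} \cdot 6117560 \left(- \frac{1}{6018}\right) = \frac{271}{205} + \frac{3058780}{111} \left(- \frac{1}{6018}\right) = \frac{271}{205} - \frac{1529390}{333999} = - \frac{223011221}{68469795}$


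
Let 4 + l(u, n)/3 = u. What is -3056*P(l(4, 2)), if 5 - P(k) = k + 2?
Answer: -9168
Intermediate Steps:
l(u, n) = -12 + 3*u
P(k) = 3 - k (P(k) = 5 - (k + 2) = 5 - (2 + k) = 5 + (-2 - k) = 3 - k)
-3056*P(l(4, 2)) = -3056*(3 - (-12 + 3*4)) = -3056*(3 - (-12 + 12)) = -3056*(3 - 1*0) = -3056*(3 + 0) = -3056*3 = -9168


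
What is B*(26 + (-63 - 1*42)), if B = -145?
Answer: 11455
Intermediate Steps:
B*(26 + (-63 - 1*42)) = -145*(26 + (-63 - 1*42)) = -145*(26 + (-63 - 42)) = -145*(26 - 105) = -145*(-79) = 11455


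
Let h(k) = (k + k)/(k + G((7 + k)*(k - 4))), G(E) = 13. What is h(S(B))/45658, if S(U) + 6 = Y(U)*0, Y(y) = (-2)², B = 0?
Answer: -6/159803 ≈ -3.7546e-5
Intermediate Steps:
Y(y) = 4
S(U) = -6 (S(U) = -6 + 4*0 = -6 + 0 = -6)
h(k) = 2*k/(13 + k) (h(k) = (k + k)/(k + 13) = (2*k)/(13 + k) = 2*k/(13 + k))
h(S(B))/45658 = (2*(-6)/(13 - 6))/45658 = (2*(-6)/7)*(1/45658) = (2*(-6)*(⅐))*(1/45658) = -12/7*1/45658 = -6/159803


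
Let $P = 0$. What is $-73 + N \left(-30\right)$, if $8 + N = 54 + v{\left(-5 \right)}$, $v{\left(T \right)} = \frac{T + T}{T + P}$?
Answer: $-1513$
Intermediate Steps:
$v{\left(T \right)} = 2$ ($v{\left(T \right)} = \frac{T + T}{T + 0} = \frac{2 T}{T} = 2$)
$N = 48$ ($N = -8 + \left(54 + 2\right) = -8 + 56 = 48$)
$-73 + N \left(-30\right) = -73 + 48 \left(-30\right) = -73 - 1440 = -1513$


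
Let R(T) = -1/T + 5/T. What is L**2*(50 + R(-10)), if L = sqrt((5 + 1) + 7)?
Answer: 3224/5 ≈ 644.80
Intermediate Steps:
R(T) = 4/T
L = sqrt(13) (L = sqrt(6 + 7) = sqrt(13) ≈ 3.6056)
L**2*(50 + R(-10)) = (sqrt(13))**2*(50 + 4/(-10)) = 13*(50 + 4*(-1/10)) = 13*(50 - 2/5) = 13*(248/5) = 3224/5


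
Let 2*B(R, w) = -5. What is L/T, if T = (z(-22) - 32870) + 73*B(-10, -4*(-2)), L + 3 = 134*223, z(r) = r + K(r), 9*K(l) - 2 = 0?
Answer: -537822/595337 ≈ -0.90339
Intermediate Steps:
K(l) = 2/9 (K(l) = 2/9 + (⅑)*0 = 2/9 + 0 = 2/9)
B(R, w) = -5/2 (B(R, w) = (½)*(-5) = -5/2)
z(r) = 2/9 + r (z(r) = r + 2/9 = 2/9 + r)
L = 29879 (L = -3 + 134*223 = -3 + 29882 = 29879)
T = -595337/18 (T = ((2/9 - 22) - 32870) + 73*(-5/2) = (-196/9 - 32870) - 365/2 = -296026/9 - 365/2 = -595337/18 ≈ -33074.)
L/T = 29879/(-595337/18) = 29879*(-18/595337) = -537822/595337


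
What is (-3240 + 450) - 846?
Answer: -3636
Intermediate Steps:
(-3240 + 450) - 846 = -2790 - 846 = -3636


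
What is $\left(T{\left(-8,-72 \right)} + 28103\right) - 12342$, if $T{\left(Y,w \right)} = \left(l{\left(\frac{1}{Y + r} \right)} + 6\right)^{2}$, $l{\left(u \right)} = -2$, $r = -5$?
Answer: $15777$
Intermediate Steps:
$T{\left(Y,w \right)} = 16$ ($T{\left(Y,w \right)} = \left(-2 + 6\right)^{2} = 4^{2} = 16$)
$\left(T{\left(-8,-72 \right)} + 28103\right) - 12342 = \left(16 + 28103\right) - 12342 = 28119 - 12342 = 15777$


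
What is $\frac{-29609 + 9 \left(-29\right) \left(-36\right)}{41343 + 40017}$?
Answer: $- \frac{20213}{81360} \approx -0.24844$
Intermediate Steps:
$\frac{-29609 + 9 \left(-29\right) \left(-36\right)}{41343 + 40017} = \frac{-29609 - -9396}{81360} = \left(-29609 + 9396\right) \frac{1}{81360} = \left(-20213\right) \frac{1}{81360} = - \frac{20213}{81360}$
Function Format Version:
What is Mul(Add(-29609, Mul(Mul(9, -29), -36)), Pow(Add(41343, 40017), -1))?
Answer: Rational(-20213, 81360) ≈ -0.24844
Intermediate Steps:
Mul(Add(-29609, Mul(Mul(9, -29), -36)), Pow(Add(41343, 40017), -1)) = Mul(Add(-29609, Mul(-261, -36)), Pow(81360, -1)) = Mul(Add(-29609, 9396), Rational(1, 81360)) = Mul(-20213, Rational(1, 81360)) = Rational(-20213, 81360)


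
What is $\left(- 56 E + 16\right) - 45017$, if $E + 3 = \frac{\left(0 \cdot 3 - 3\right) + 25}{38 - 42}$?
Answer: $-44525$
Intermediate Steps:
$E = - \frac{17}{2}$ ($E = -3 + \frac{\left(0 \cdot 3 - 3\right) + 25}{38 - 42} = -3 + \frac{\left(0 - 3\right) + 25}{-4} = -3 + \left(-3 + 25\right) \left(- \frac{1}{4}\right) = -3 + 22 \left(- \frac{1}{4}\right) = -3 - \frac{11}{2} = - \frac{17}{2} \approx -8.5$)
$\left(- 56 E + 16\right) - 45017 = \left(\left(-56\right) \left(- \frac{17}{2}\right) + 16\right) - 45017 = \left(476 + 16\right) - 45017 = 492 - 45017 = -44525$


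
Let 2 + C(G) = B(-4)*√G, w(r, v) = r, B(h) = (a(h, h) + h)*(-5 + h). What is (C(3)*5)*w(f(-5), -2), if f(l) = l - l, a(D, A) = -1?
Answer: 0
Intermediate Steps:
f(l) = 0
B(h) = (-1 + h)*(-5 + h)
C(G) = -2 + 45*√G (C(G) = -2 + (5 + (-4)² - 6*(-4))*√G = -2 + (5 + 16 + 24)*√G = -2 + 45*√G)
(C(3)*5)*w(f(-5), -2) = ((-2 + 45*√3)*5)*0 = (-10 + 225*√3)*0 = 0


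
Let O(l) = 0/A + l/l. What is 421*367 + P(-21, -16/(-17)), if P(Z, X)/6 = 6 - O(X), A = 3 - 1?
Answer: 154537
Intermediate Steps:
A = 2
O(l) = 1 (O(l) = 0/2 + l/l = 0*(½) + 1 = 0 + 1 = 1)
P(Z, X) = 30 (P(Z, X) = 6*(6 - 1*1) = 6*(6 - 1) = 6*5 = 30)
421*367 + P(-21, -16/(-17)) = 421*367 + 30 = 154507 + 30 = 154537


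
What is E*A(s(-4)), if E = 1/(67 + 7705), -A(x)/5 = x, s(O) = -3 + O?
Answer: 35/7772 ≈ 0.0045033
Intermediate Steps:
A(x) = -5*x
E = 1/7772 ≈ 0.00012867
E*A(s(-4)) = (-5*(-3 - 4))/7772 = (-5*(-7))/7772 = (1/7772)*35 = 35/7772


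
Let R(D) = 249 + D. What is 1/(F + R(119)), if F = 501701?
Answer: 1/502069 ≈ 1.9918e-6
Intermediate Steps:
1/(F + R(119)) = 1/(501701 + (249 + 119)) = 1/(501701 + 368) = 1/502069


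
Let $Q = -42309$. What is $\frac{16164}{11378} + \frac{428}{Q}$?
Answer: $\frac{339506446}{240695901} \approx 1.4105$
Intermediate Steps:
$\frac{16164}{11378} + \frac{428}{Q} = \frac{16164}{11378} + \frac{428}{-42309} = 16164 \cdot \frac{1}{11378} + 428 \left(- \frac{1}{42309}\right) = \frac{8082}{5689} - \frac{428}{42309} = \frac{339506446}{240695901}$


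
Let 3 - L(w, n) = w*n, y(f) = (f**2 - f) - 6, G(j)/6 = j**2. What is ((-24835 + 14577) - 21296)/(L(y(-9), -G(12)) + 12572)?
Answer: -31554/85151 ≈ -0.37057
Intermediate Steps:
G(j) = 6*j**2
y(f) = -6 + f**2 - f
L(w, n) = 3 - n*w (L(w, n) = 3 - w*n = 3 - n*w)
((-24835 + 14577) - 21296)/(L(y(-9), -G(12)) + 12572) = ((-24835 + 14577) - 21296)/((3 - (-6*12**2)*(-6 + (-9)**2 - 1*(-9))) + 12572) = (-10258 - 21296)/((3 - (-6*144)*(-6 + 81 + 9)) + 12572) = -31554/((3 - 1*(-1*864)*84) + 12572) = -31554/((3 - 1*(-864)*84) + 12572) = -31554/((3 + 72576) + 12572) = -31554/(72579 + 12572) = -31554/85151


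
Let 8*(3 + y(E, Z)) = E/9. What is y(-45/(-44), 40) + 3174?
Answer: 1116197/352 ≈ 3171.0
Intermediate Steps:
y(E, Z) = -3 + E/72 (y(E, Z) = -3 + (E/9)/8 = -3 + E/72)
y(-45/(-44), 40) + 3174 = (-3 + (-45/(-44))/72) + 3174 = (-3 + (-45*(-1/44))/72) + 3174 = (-3 + (1/72)*(45/44)) + 3174 = (-3 + 5/352) + 3174 = -1051/352 + 3174 = 1116197/352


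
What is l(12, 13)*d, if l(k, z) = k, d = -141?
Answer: -1692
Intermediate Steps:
l(12, 13)*d = 12*(-141) = -1692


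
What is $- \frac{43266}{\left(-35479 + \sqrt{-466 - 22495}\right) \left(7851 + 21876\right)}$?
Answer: $\frac{255839069}{6236637410709} + \frac{7211 i \sqrt{22961}}{6236637410709} \approx 4.1022 \cdot 10^{-5} + 1.752 \cdot 10^{-7} i$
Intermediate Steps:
$- \frac{43266}{\left(-35479 + \sqrt{-466 - 22495}\right) \left(7851 + 21876\right)} = - \frac{43266}{\left(-35479 + \sqrt{-22961}\right) 29727} = - \frac{43266}{\left(-35479 + i \sqrt{22961}\right) 29727} = - \frac{43266}{-1054684233 + 29727 i \sqrt{22961}}$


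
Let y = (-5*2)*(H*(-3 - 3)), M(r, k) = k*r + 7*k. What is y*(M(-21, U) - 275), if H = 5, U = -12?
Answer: -32100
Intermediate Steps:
M(r, k) = 7*k + k*r
y = 300 (y = (-5*2)*(5*(-3 - 3)) = -50*(-6) = -10*(-30) = 300)
y*(M(-21, U) - 275) = 300*(-12*(7 - 21) - 275) = 300*(-12*(-14) - 275) = 300*(168 - 275) = 300*(-107) = -32100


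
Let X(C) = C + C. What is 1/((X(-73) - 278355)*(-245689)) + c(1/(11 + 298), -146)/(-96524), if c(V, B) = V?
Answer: -68394806273/2040827332000010124 ≈ -3.3513e-8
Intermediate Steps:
X(C) = 2*C
1/((X(-73) - 278355)*(-245689)) + c(1/(11 + 298), -146)/(-96524) = 1/((2*(-73) - 278355)*(-245689)) + 1/((11 + 298)*(-96524)) = -1/245689/(-146 - 278355) - 1/96524/309 = -1/245689/(-278501) + (1/309)*(-1/96524) = -1/278501*(-1/245689) - 1/29825916 = 1/68424632189 - 1/29825916 = -68394806273/2040827332000010124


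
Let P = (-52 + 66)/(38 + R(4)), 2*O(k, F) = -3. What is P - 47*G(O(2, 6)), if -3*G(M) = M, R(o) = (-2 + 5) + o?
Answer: -2087/90 ≈ -23.189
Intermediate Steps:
R(o) = 3 + o
O(k, F) = -3/2 (O(k, F) = (½)*(-3) = -3/2)
P = 14/45 (P = (-52 + 66)/(38 + (3 + 4)) = 14/(38 + 7) = 14/45 ≈ 0.31111)
G(M) = -M/3
P - 47*G(O(2, 6)) = 14/45 - (-47)*(-3)/(3*2) = 14/45 - 47*½ = 14/45 - 47/2 = -2087/90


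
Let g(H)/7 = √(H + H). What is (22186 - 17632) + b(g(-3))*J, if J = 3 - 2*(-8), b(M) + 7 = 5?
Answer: 4516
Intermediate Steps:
g(H) = 7*√2*√H (g(H) = 7*√(H + H) = 7*√(2*H) = 7*(√2*√H) = 7*√2*√H)
b(M) = -2 (b(M) = -7 + 5 = -2)
J = 19 (J = 3 + 16 = 19)
(22186 - 17632) + b(g(-3))*J = (22186 - 17632) - 2*19 = 4554 - 38 = 4516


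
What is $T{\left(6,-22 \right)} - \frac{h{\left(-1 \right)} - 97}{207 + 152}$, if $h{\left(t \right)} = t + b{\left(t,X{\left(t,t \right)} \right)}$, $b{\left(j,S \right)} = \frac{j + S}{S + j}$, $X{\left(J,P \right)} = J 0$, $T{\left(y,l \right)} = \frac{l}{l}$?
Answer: $\frac{456}{359} \approx 1.2702$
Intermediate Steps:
$T{\left(y,l \right)} = 1$
$X{\left(J,P \right)} = 0$
$b{\left(j,S \right)} = 1$ ($b{\left(j,S \right)} = \frac{S + j}{S + j} = 1$)
$h{\left(t \right)} = 1 + t$ ($h{\left(t \right)} = t + 1 = 1 + t$)
$T{\left(6,-22 \right)} - \frac{h{\left(-1 \right)} - 97}{207 + 152} = 1 - \frac{\left(1 - 1\right) - 97}{207 + 152} = 1 - \frac{0 - 97}{359} = 1 - \left(-97\right) \frac{1}{359} = 1 - - \frac{97}{359} = 1 + \frac{97}{359} = \frac{456}{359}$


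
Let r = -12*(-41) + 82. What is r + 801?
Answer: 1375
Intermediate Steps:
r = 574 (r = 492 + 82 = 574)
r + 801 = 574 + 801 = 1375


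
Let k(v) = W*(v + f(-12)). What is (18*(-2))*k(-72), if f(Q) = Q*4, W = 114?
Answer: 492480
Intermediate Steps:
f(Q) = 4*Q
k(v) = -5472 + 114*v (k(v) = 114*(v + 4*(-12)) = 114*(v - 48) = 114*(-48 + v) = -5472 + 114*v)
(18*(-2))*k(-72) = (18*(-2))*(-5472 + 114*(-72)) = -36*(-5472 - 8208) = -36*(-13680) = 492480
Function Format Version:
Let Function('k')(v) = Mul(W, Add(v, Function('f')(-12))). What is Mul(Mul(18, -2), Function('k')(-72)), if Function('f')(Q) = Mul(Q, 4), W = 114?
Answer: 492480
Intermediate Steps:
Function('f')(Q) = Mul(4, Q)
Function('k')(v) = Add(-5472, Mul(114, v)) (Function('k')(v) = Mul(114, Add(v, Mul(4, -12))) = Mul(114, Add(v, -48)) = Mul(114, Add(-48, v)) = Add(-5472, Mul(114, v)))
Mul(Mul(18, -2), Function('k')(-72)) = Mul(Mul(18, -2), Add(-5472, Mul(114, -72))) = Mul(-36, Add(-5472, -8208)) = Mul(-36, -13680) = 492480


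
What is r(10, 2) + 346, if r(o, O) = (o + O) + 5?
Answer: 363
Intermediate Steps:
r(o, O) = 5 + O + o (r(o, O) = (O + o) + 5 = 5 + O + o)
r(10, 2) + 346 = (5 + 2 + 10) + 346 = 17 + 346 = 363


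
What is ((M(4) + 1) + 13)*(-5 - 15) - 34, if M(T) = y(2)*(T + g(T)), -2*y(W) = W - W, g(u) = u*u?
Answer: -314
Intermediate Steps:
g(u) = u**2
y(W) = 0 (y(W) = -(W - W)/2 = -1/2*0 = 0)
M(T) = 0 (M(T) = 0*(T + T**2) = 0)
((M(4) + 1) + 13)*(-5 - 15) - 34 = ((0 + 1) + 13)*(-5 - 15) - 34 = (1 + 13)*(-20) - 34 = 14*(-20) - 34 = -280 - 34 = -314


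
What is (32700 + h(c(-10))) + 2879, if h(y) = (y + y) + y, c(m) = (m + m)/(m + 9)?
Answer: 35639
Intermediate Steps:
c(m) = 2*m/(9 + m) (c(m) = (2*m)/(9 + m) = 2*m/(9 + m))
h(y) = 3*y (h(y) = 2*y + y = 3*y)
(32700 + h(c(-10))) + 2879 = (32700 + 3*(2*(-10)/(9 - 10))) + 2879 = (32700 + 3*(2*(-10)/(-1))) + 2879 = (32700 + 3*(2*(-10)*(-1))) + 2879 = (32700 + 3*20) + 2879 = (32700 + 60) + 2879 = 32760 + 2879 = 35639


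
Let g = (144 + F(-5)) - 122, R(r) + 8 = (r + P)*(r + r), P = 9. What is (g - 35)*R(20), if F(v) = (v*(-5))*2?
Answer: 42624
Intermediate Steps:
R(r) = -8 + 2*r*(9 + r) (R(r) = -8 + (r + 9)*(r + r) = -8 + (9 + r)*(2*r) = -8 + 2*r*(9 + r))
F(v) = -10*v (F(v) = -5*v*2 = -10*v)
g = 72 (g = (144 - 10*(-5)) - 122 = (144 + 50) - 122 = 194 - 122 = 72)
(g - 35)*R(20) = (72 - 35)*(-8 + 2*20² + 18*20) = 37*(-8 + 2*400 + 360) = 37*(-8 + 800 + 360) = 37*1152 = 42624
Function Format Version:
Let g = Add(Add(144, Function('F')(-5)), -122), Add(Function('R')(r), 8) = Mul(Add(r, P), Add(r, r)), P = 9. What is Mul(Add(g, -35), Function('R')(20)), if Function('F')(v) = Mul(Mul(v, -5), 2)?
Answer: 42624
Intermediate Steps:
Function('R')(r) = Add(-8, Mul(2, r, Add(9, r))) (Function('R')(r) = Add(-8, Mul(Add(r, 9), Add(r, r))) = Add(-8, Mul(Add(9, r), Mul(2, r))) = Add(-8, Mul(2, r, Add(9, r))))
Function('F')(v) = Mul(-10, v) (Function('F')(v) = Mul(Mul(-5, v), 2) = Mul(-10, v))
g = 72 (g = Add(Add(144, Mul(-10, -5)), -122) = Add(Add(144, 50), -122) = Add(194, -122) = 72)
Mul(Add(g, -35), Function('R')(20)) = Mul(Add(72, -35), Add(-8, Mul(2, Pow(20, 2)), Mul(18, 20))) = Mul(37, Add(-8, Mul(2, 400), 360)) = Mul(37, Add(-8, 800, 360)) = Mul(37, 1152) = 42624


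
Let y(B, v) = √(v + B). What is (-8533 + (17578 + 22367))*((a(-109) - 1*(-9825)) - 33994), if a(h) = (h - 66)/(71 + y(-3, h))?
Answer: 62824*(-48338*√7 + 858087*I)/(-71*I + 4*√7) ≈ -7.5927e+8 + 11290.0*I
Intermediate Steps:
y(B, v) = √(B + v)
a(h) = (-66 + h)/(71 + √(-3 + h)) (a(h) = (h - 66)/(71 + √(-3 + h)) = (-66 + h)/(71 + √(-3 + h)))
(-8533 + (17578 + 22367))*((a(-109) - 1*(-9825)) - 33994) = (-8533 + (17578 + 22367))*(((-66 - 109)/(71 + √(-3 - 109)) - 1*(-9825)) - 33994) = (-8533 + 39945)*((-175/(71 + √(-112)) + 9825) - 33994) = 31412*((-175/(71 + 4*I*√7) + 9825) - 33994) = 31412*((9825 - 175/(71 + 4*I*√7)) - 33994) = 31412*(-24169 - 175/(71 + 4*I*√7)) = -759196628 - 5497100/(71 + 4*I*√7)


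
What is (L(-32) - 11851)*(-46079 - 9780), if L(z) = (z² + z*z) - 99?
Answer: 553115818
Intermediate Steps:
L(z) = -99 + 2*z² (L(z) = (z² + z²) - 99 = 2*z² - 99 = -99 + 2*z²)
(L(-32) - 11851)*(-46079 - 9780) = ((-99 + 2*(-32)²) - 11851)*(-46079 - 9780) = ((-99 + 2*1024) - 11851)*(-55859) = ((-99 + 2048) - 11851)*(-55859) = (1949 - 11851)*(-55859) = -9902*(-55859) = 553115818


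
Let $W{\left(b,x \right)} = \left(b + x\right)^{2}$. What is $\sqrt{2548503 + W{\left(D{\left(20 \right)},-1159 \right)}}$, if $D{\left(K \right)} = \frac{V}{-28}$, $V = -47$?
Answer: $\frac{\sqrt{3048110377}}{28} \approx 1971.8$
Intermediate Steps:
$D{\left(K \right)} = \frac{47}{28}$ ($D{\left(K \right)} = - \frac{47}{-28} = \left(-47\right) \left(- \frac{1}{28}\right) = \frac{47}{28}$)
$\sqrt{2548503 + W{\left(D{\left(20 \right)},-1159 \right)}} = \sqrt{2548503 + \left(\frac{47}{28} - 1159\right)^{2}} = \sqrt{2548503 + \left(- \frac{32405}{28}\right)^{2}} = \sqrt{2548503 + \frac{1050084025}{784}} = \sqrt{\frac{3048110377}{784}} = \frac{\sqrt{3048110377}}{28}$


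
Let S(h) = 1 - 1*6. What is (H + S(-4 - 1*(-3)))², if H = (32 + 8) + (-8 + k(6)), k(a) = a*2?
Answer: 1521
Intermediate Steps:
k(a) = 2*a
S(h) = -5 (S(h) = 1 - 6 = -5)
H = 44 (H = (32 + 8) + (-8 + 2*6) = 40 + (-8 + 12) = 40 + 4 = 44)
(H + S(-4 - 1*(-3)))² = (44 - 5)² = 39² = 1521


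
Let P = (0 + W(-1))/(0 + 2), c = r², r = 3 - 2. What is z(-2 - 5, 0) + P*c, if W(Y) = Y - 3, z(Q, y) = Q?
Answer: -9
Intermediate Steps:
W(Y) = -3 + Y
r = 1
c = 1 (c = 1² = 1)
P = -2 (P = (0 + (-3 - 1))/(0 + 2) = (0 - 4)/2 = -4*½ = -2)
z(-2 - 5, 0) + P*c = (-2 - 5) - 2*1 = -7 - 2 = -9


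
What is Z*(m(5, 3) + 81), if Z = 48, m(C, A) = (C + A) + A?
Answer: 4416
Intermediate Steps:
m(C, A) = C + 2*A (m(C, A) = (A + C) + A = C + 2*A)
Z*(m(5, 3) + 81) = 48*((5 + 2*3) + 81) = 48*((5 + 6) + 81) = 48*(11 + 81) = 48*92 = 4416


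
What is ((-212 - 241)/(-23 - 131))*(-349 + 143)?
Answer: -46659/77 ≈ -605.96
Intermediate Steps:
((-212 - 241)/(-23 - 131))*(-349 + 143) = -453/(-154)*(-206) = -453*(-1/154)*(-206) = (453/154)*(-206) = -46659/77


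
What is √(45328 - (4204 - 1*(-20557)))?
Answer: √20567 ≈ 143.41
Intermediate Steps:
√(45328 - (4204 - 1*(-20557))) = √(45328 - (4204 + 20557)) = √(45328 - 1*24761) = √(45328 - 24761) = √20567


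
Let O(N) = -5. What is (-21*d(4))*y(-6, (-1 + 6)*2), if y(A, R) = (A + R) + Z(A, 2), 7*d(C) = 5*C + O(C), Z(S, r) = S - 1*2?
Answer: 180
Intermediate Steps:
Z(S, r) = -2 + S (Z(S, r) = S - 2 = -2 + S)
d(C) = -5/7 + 5*C/7 (d(C) = (5*C - 5)/7 = (-5 + 5*C)/7 = -5/7 + 5*C/7)
y(A, R) = -2 + R + 2*A (y(A, R) = (A + R) + (-2 + A) = -2 + R + 2*A)
(-21*d(4))*y(-6, (-1 + 6)*2) = (-21*(-5/7 + (5/7)*4))*(-2 + (-1 + 6)*2 + 2*(-6)) = (-21*(-5/7 + 20/7))*(-2 + 5*2 - 12) = (-21*15/7)*(-2 + 10 - 12) = -45*(-4) = 180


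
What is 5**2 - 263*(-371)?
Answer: 97598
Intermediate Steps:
5**2 - 263*(-371) = 25 + 97573 = 97598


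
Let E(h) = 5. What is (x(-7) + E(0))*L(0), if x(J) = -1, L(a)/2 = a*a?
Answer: 0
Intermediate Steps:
L(a) = 2*a² (L(a) = 2*(a*a) = 2*a²)
(x(-7) + E(0))*L(0) = (-1 + 5)*(2*0²) = 4*(2*0) = 4*0 = 0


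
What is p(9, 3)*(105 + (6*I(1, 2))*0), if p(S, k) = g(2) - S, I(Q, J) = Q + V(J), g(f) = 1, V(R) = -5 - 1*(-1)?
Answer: -840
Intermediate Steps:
V(R) = -4 (V(R) = -5 + 1 = -4)
I(Q, J) = -4 + Q (I(Q, J) = Q - 4 = -4 + Q)
p(S, k) = 1 - S
p(9, 3)*(105 + (6*I(1, 2))*0) = (1 - 1*9)*(105 + (6*(-4 + 1))*0) = (1 - 9)*(105 + (6*(-3))*0) = -8*(105 - 18*0) = -8*(105 + 0) = -8*105 = -840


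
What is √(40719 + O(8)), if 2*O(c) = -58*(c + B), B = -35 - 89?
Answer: √44083 ≈ 209.96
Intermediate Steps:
B = -124
O(c) = 3596 - 29*c (O(c) = (-58*(c - 124))/2 = (-58*(-124 + c))/2 = (7192 - 58*c)/2 = 3596 - 29*c)
√(40719 + O(8)) = √(40719 + (3596 - 29*8)) = √(40719 + (3596 - 232)) = √(40719 + 3364) = √44083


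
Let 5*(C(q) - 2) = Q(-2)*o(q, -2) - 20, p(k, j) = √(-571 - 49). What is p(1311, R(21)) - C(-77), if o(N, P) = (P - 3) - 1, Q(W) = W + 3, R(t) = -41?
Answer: 16/5 + 2*I*√155 ≈ 3.2 + 24.9*I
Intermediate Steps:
Q(W) = 3 + W
p(k, j) = 2*I*√155 (p(k, j) = √(-620) = 2*I*√155)
o(N, P) = -4 + P (o(N, P) = (-3 + P) - 1 = -4 + P)
C(q) = -16/5 (C(q) = 2 + ((3 - 2)*(-4 - 2) - 20)/5 = 2 + (1*(-6) - 20)/5 = 2 + (-6 - 20)/5 = 2 + (⅕)*(-26) = 2 - 26/5 = -16/5)
p(1311, R(21)) - C(-77) = 2*I*√155 - 1*(-16/5) = 2*I*√155 + 16/5 = 16/5 + 2*I*√155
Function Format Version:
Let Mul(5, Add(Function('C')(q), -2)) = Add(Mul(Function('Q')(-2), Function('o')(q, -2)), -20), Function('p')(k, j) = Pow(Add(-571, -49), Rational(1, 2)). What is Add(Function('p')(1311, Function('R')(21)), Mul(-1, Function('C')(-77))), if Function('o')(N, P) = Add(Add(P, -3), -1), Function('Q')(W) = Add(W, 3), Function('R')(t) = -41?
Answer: Add(Rational(16, 5), Mul(2, I, Pow(155, Rational(1, 2)))) ≈ Add(3.2000, Mul(24.900, I))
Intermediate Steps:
Function('Q')(W) = Add(3, W)
Function('p')(k, j) = Mul(2, I, Pow(155, Rational(1, 2))) (Function('p')(k, j) = Pow(-620, Rational(1, 2)) = Mul(2, I, Pow(155, Rational(1, 2))))
Function('o')(N, P) = Add(-4, P) (Function('o')(N, P) = Add(Add(-3, P), -1) = Add(-4, P))
Function('C')(q) = Rational(-16, 5) (Function('C')(q) = Add(2, Mul(Rational(1, 5), Add(Mul(Add(3, -2), Add(-4, -2)), -20))) = Add(2, Mul(Rational(1, 5), Add(Mul(1, -6), -20))) = Add(2, Mul(Rational(1, 5), Add(-6, -20))) = Add(2, Mul(Rational(1, 5), -26)) = Add(2, Rational(-26, 5)) = Rational(-16, 5))
Add(Function('p')(1311, Function('R')(21)), Mul(-1, Function('C')(-77))) = Add(Mul(2, I, Pow(155, Rational(1, 2))), Mul(-1, Rational(-16, 5))) = Add(Mul(2, I, Pow(155, Rational(1, 2))), Rational(16, 5)) = Add(Rational(16, 5), Mul(2, I, Pow(155, Rational(1, 2))))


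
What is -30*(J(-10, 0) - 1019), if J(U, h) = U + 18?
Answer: 30330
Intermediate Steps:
J(U, h) = 18 + U
-30*(J(-10, 0) - 1019) = -30*((18 - 10) - 1019) = -30*(8 - 1019) = -30*(-1011) = 30330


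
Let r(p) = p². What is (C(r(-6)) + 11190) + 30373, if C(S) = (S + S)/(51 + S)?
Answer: 1205351/29 ≈ 41564.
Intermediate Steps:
C(S) = 2*S/(51 + S) (C(S) = (2*S)/(51 + S) = 2*S/(51 + S))
(C(r(-6)) + 11190) + 30373 = (2*(-6)²/(51 + (-6)²) + 11190) + 30373 = (2*36/(51 + 36) + 11190) + 30373 = (2*36/87 + 11190) + 30373 = (2*36*(1/87) + 11190) + 30373 = (24/29 + 11190) + 30373 = 324534/29 + 30373 = 1205351/29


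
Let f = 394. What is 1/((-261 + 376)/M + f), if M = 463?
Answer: 463/182537 ≈ 0.0025365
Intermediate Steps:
1/((-261 + 376)/M + f) = 1/((-261 + 376)/463 + 394) = 1/(115*(1/463) + 394) = 1/(115/463 + 394) = 1/(182537/463) = 463/182537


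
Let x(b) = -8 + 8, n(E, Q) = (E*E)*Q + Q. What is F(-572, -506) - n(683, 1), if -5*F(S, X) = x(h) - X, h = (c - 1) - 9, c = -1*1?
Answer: -2332956/5 ≈ -4.6659e+5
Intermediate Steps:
n(E, Q) = Q + Q*E**2 (n(E, Q) = E**2*Q + Q = Q*E**2 + Q = Q + Q*E**2)
c = -1
h = -11 (h = (-1 - 1) - 9 = -2 - 9 = -11)
x(b) = 0
F(S, X) = X/5 (F(S, X) = -(0 - X)/5 = -(-1)*X/5 = X/5)
F(-572, -506) - n(683, 1) = (1/5)*(-506) - (1 + 683**2) = -506/5 - (1 + 466489) = -506/5 - 466490 = -2332956/5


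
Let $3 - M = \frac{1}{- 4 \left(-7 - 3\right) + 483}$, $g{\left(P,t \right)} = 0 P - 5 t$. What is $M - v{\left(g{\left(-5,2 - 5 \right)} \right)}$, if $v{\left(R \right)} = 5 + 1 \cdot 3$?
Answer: $- \frac{2616}{523} \approx -5.0019$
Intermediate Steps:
$g{\left(P,t \right)} = - 5 t$ ($g{\left(P,t \right)} = 0 - 5 t = - 5 t$)
$v{\left(R \right)} = 8$ ($v{\left(R \right)} = 5 + 3 = 8$)
$M = \frac{1568}{523}$ ($M = 3 - \frac{1}{- 4 \left(-7 - 3\right) + 483} = 3 - \frac{1}{\left(-4\right) \left(-10\right) + 483} = 3 - \frac{1}{40 + 483} = 3 - \frac{1}{523} = \frac{1568}{523} \approx 2.9981$)
$M - v{\left(g{\left(-5,2 - 5 \right)} \right)} = \frac{1568}{523} - 8 = - \frac{2616}{523}$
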